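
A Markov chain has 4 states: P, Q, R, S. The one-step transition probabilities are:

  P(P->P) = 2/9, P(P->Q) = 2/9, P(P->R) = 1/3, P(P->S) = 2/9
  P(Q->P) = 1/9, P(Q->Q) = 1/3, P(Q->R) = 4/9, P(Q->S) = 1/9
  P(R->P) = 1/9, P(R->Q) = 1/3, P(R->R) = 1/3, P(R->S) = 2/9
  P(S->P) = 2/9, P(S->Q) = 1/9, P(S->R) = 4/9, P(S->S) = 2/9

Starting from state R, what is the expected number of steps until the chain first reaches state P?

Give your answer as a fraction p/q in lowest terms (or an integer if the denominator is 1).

Answer: 711/94

Derivation:
Let h_i = expected steps to first reach P from state i.
Boundary: h_P = 0.
First-step equations for the other states:
  h_Q = 1 + 1/9*h_P + 1/3*h_Q + 4/9*h_R + 1/9*h_S
  h_R = 1 + 1/9*h_P + 1/3*h_Q + 1/3*h_R + 2/9*h_S
  h_S = 1 + 2/9*h_P + 1/9*h_Q + 4/9*h_R + 2/9*h_S

Substituting h_P = 0 and rearranging gives the linear system (I - Q) h = 1:
  [2/3, -4/9, -1/9] . (h_Q, h_R, h_S) = 1
  [-1/3, 2/3, -2/9] . (h_Q, h_R, h_S) = 1
  [-1/9, -4/9, 7/9] . (h_Q, h_R, h_S) = 1

Solving yields:
  h_Q = 360/47
  h_R = 711/94
  h_S = 315/47

Starting state is R, so the expected hitting time is h_R = 711/94.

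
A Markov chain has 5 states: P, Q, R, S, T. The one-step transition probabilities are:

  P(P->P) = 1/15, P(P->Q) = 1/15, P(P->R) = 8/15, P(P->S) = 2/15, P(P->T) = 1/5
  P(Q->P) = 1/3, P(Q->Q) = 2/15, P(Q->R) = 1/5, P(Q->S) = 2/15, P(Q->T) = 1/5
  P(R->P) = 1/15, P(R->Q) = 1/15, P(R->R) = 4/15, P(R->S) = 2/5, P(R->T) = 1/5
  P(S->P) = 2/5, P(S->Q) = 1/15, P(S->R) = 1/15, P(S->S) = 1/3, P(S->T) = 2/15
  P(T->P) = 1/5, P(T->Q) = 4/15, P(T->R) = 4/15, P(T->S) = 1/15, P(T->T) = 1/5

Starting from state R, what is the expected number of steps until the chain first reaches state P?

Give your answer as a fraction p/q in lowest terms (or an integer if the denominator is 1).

Let h_i = expected steps to first reach P from state i.
Boundary: h_P = 0.
First-step equations for the other states:
  h_Q = 1 + 1/3*h_P + 2/15*h_Q + 1/5*h_R + 2/15*h_S + 1/5*h_T
  h_R = 1 + 1/15*h_P + 1/15*h_Q + 4/15*h_R + 2/5*h_S + 1/5*h_T
  h_S = 1 + 2/5*h_P + 1/15*h_Q + 1/15*h_R + 1/3*h_S + 2/15*h_T
  h_T = 1 + 1/5*h_P + 4/15*h_Q + 4/15*h_R + 1/15*h_S + 1/5*h_T

Substituting h_P = 0 and rearranging gives the linear system (I - Q) h = 1:
  [13/15, -1/5, -2/15, -1/5] . (h_Q, h_R, h_S, h_T) = 1
  [-1/15, 11/15, -2/5, -1/5] . (h_Q, h_R, h_S, h_T) = 1
  [-1/15, -1/15, 2/3, -2/15] . (h_Q, h_R, h_S, h_T) = 1
  [-4/15, -4/15, -1/15, 4/5] . (h_Q, h_R, h_S, h_T) = 1

Solving yields:
  h_Q = 19725/5338
  h_R = 24585/5338
  h_S = 8505/2669
  h_T = 11430/2669

Starting state is R, so the expected hitting time is h_R = 24585/5338.

Answer: 24585/5338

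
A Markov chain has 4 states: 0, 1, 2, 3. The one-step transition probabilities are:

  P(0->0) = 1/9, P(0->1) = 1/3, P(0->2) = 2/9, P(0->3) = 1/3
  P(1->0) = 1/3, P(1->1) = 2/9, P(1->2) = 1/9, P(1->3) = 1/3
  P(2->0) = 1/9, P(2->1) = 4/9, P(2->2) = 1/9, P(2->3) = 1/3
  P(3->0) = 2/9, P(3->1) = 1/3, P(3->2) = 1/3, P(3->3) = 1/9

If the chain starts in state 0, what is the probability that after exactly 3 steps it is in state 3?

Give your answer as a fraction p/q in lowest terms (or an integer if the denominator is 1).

Computing P^3 by repeated multiplication:
P^1 =
  0: [1/9, 1/3, 2/9, 1/3]
  1: [1/3, 2/9, 1/9, 1/3]
  2: [1/9, 4/9, 1/9, 1/3]
  3: [2/9, 1/3, 1/3, 1/9]
P^2 =
  0: [2/9, 26/81, 16/81, 7/27]
  1: [16/81, 26/81, 2/9, 7/27]
  2: [20/81, 8/27, 16/81, 7/27]
  3: [16/81, 1/3, 13/81, 25/81]
P^3 =
  0: [154/729, 233/729, 47/243, 67/243]
  1: [154/729, 235/729, 139/729, 67/243]
  2: [50/243, 235/729, 143/729, 67/243]
  3: [160/729, 229/729, 49/243, 193/729]

(P^3)[0 -> 3] = 67/243

Answer: 67/243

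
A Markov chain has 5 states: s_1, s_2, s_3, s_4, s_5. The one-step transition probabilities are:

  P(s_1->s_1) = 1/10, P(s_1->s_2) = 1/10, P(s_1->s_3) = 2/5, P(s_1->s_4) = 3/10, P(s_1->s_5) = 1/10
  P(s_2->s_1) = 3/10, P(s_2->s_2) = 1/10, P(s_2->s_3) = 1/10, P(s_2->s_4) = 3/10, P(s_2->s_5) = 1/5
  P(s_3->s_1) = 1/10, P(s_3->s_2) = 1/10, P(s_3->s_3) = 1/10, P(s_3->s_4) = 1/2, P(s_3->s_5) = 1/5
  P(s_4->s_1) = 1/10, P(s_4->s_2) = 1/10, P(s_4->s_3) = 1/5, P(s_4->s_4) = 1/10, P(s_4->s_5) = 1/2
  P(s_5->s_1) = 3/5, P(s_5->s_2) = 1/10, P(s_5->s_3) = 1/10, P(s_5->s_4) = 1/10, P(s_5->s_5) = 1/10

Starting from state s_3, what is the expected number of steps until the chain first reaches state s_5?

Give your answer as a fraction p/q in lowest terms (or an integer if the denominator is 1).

Let h_i = expected steps to first reach s_5 from state i.
Boundary: h_s_5 = 0.
First-step equations for the other states:
  h_s_1 = 1 + 1/10*h_s_1 + 1/10*h_s_2 + 2/5*h_s_3 + 3/10*h_s_4 + 1/10*h_s_5
  h_s_2 = 1 + 3/10*h_s_1 + 1/10*h_s_2 + 1/10*h_s_3 + 3/10*h_s_4 + 1/5*h_s_5
  h_s_3 = 1 + 1/10*h_s_1 + 1/10*h_s_2 + 1/10*h_s_3 + 1/2*h_s_4 + 1/5*h_s_5
  h_s_4 = 1 + 1/10*h_s_1 + 1/10*h_s_2 + 1/5*h_s_3 + 1/10*h_s_4 + 1/2*h_s_5

Substituting h_s_5 = 0 and rearranging gives the linear system (I - Q) h = 1:
  [9/10, -1/10, -2/5, -3/10] . (h_s_1, h_s_2, h_s_3, h_s_4) = 1
  [-3/10, 9/10, -1/10, -3/10] . (h_s_1, h_s_2, h_s_3, h_s_4) = 1
  [-1/10, -1/10, 9/10, -1/2] . (h_s_1, h_s_2, h_s_3, h_s_4) = 1
  [-1/10, -1/10, -1/5, 9/10] . (h_s_1, h_s_2, h_s_3, h_s_4) = 1

Solving yields:
  h_s_1 = 4
  h_s_2 = 15/4
  h_s_3 = 7/2
  h_s_4 = 11/4

Starting state is s_3, so the expected hitting time is h_s_3 = 7/2.

Answer: 7/2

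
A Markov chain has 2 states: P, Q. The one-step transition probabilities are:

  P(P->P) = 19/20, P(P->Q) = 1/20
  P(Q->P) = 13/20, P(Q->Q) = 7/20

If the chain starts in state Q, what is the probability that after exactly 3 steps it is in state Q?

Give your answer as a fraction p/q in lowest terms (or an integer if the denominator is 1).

Computing P^3 by repeated multiplication:
P^1 =
  P: [19/20, 1/20]
  Q: [13/20, 7/20]
P^2 =
  P: [187/200, 13/200]
  Q: [169/200, 31/200]
P^3 =
  P: [1861/2000, 139/2000]
  Q: [1807/2000, 193/2000]

(P^3)[Q -> Q] = 193/2000

Answer: 193/2000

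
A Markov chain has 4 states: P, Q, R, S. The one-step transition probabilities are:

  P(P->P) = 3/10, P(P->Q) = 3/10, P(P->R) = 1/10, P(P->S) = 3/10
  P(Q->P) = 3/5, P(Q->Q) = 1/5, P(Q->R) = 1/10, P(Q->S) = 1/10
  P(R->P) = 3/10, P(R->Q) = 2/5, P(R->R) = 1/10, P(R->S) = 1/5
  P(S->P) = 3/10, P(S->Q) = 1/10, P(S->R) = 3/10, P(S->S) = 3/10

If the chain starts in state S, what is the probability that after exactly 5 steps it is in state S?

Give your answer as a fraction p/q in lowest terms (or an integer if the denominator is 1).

Answer: 5911/25000

Derivation:
Computing P^5 by repeated multiplication:
P^1 =
  P: [3/10, 3/10, 1/10, 3/10]
  Q: [3/5, 1/5, 1/10, 1/10]
  R: [3/10, 2/5, 1/10, 1/5]
  S: [3/10, 1/10, 3/10, 3/10]
P^2 =
  P: [39/100, 11/50, 4/25, 23/100]
  Q: [9/25, 27/100, 3/25, 1/4]
  R: [21/50, 23/100, 7/50, 21/100]
  S: [33/100, 13/50, 4/25, 1/4]
P^3 =
  P: [183/500, 31/125, 73/500, 6/25]
  Q: [381/1000, 47/200, 3/20, 117/500]
  R: [369/1000, 249/1000, 71/500, 6/25]
  S: [189/500, 6/25, 3/20, 29/125]
P^4 =
  P: [234/625, 1209/5000, 37/250, 1179/5000]
  Q: [741/2000, 2447/10000, 367/2500, 119/500]
  R: [3747/10000, 2413/10000, 37/250, 59/250]
  S: [93/250, 1223/5000, 183/1250, 237/1000]
P^5 =
  P: [18627/50000, 12173/50000, 3679/25000, 5921/25000]
  Q: [37341/100000, 24261/100000, 369/2500, 11819/50000]
  R: [37239/100000, 24347/100000, 92/625, 11847/50000]
  S: [18669/50000, 12139/50000, 737/5000, 5911/25000]

(P^5)[S -> S] = 5911/25000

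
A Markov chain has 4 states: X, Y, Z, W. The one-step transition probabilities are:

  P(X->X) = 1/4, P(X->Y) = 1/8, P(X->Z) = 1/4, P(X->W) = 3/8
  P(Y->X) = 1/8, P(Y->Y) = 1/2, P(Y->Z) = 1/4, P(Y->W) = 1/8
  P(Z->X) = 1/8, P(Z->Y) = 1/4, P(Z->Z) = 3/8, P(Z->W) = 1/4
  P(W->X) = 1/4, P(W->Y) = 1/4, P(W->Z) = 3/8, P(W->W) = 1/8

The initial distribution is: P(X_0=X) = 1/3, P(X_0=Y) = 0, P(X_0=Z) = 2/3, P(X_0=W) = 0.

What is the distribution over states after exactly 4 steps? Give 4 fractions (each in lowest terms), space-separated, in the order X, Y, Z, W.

Propagating the distribution step by step (d_{t+1} = d_t * P):
d_0 = (X=1/3, Y=0, Z=2/3, W=0)
  d_1[X] = 1/3*1/4 + 0*1/8 + 2/3*1/8 + 0*1/4 = 1/6
  d_1[Y] = 1/3*1/8 + 0*1/2 + 2/3*1/4 + 0*1/4 = 5/24
  d_1[Z] = 1/3*1/4 + 0*1/4 + 2/3*3/8 + 0*3/8 = 1/3
  d_1[W] = 1/3*3/8 + 0*1/8 + 2/3*1/4 + 0*1/8 = 7/24
d_1 = (X=1/6, Y=5/24, Z=1/3, W=7/24)
  d_2[X] = 1/6*1/4 + 5/24*1/8 + 1/3*1/8 + 7/24*1/4 = 35/192
  d_2[Y] = 1/6*1/8 + 5/24*1/2 + 1/3*1/4 + 7/24*1/4 = 9/32
  d_2[Z] = 1/6*1/4 + 5/24*1/4 + 1/3*3/8 + 7/24*3/8 = 21/64
  d_2[W] = 1/6*3/8 + 5/24*1/8 + 1/3*1/4 + 7/24*1/8 = 5/24
d_2 = (X=35/192, Y=9/32, Z=21/64, W=5/24)
  d_3[X] = 35/192*1/4 + 9/32*1/8 + 21/64*1/8 + 5/24*1/4 = 89/512
  d_3[Y] = 35/192*1/8 + 9/32*1/2 + 21/64*1/4 + 5/24*1/4 = 457/1536
  d_3[Z] = 35/192*1/4 + 9/32*1/4 + 21/64*3/8 + 5/24*3/8 = 487/1536
  d_3[W] = 35/192*3/8 + 9/32*1/8 + 21/64*1/4 + 5/24*1/8 = 325/1536
d_3 = (X=89/512, Y=457/1536, Z=487/1536, W=325/1536)
  d_4[X] = 89/512*1/4 + 457/1536*1/8 + 487/1536*1/8 + 325/1536*1/4 = 133/768
  d_4[Y] = 89/512*1/8 + 457/1536*1/2 + 487/1536*1/4 + 325/1536*1/4 = 3719/12288
  d_4[Z] = 89/512*1/4 + 457/1536*1/4 + 487/1536*3/8 + 325/1536*3/8 = 971/3072
  d_4[W] = 89/512*3/8 + 457/1536*1/8 + 487/1536*1/4 + 325/1536*1/8 = 2557/12288
d_4 = (X=133/768, Y=3719/12288, Z=971/3072, W=2557/12288)

Answer: 133/768 3719/12288 971/3072 2557/12288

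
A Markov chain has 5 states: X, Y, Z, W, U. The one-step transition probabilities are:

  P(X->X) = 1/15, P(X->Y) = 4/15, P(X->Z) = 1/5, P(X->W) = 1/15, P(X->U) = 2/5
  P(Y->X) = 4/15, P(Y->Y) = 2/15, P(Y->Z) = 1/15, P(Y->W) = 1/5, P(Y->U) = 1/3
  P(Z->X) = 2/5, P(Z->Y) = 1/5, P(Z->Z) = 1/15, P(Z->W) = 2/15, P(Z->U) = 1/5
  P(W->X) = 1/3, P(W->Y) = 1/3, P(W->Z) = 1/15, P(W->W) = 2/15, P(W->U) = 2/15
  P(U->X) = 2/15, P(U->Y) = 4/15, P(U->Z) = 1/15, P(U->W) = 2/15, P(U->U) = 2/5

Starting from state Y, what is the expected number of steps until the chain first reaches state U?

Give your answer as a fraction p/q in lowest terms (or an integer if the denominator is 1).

Let h_i = expected steps to first reach U from state i.
Boundary: h_U = 0.
First-step equations for the other states:
  h_X = 1 + 1/15*h_X + 4/15*h_Y + 1/5*h_Z + 1/15*h_W + 2/5*h_U
  h_Y = 1 + 4/15*h_X + 2/15*h_Y + 1/15*h_Z + 1/5*h_W + 1/3*h_U
  h_Z = 1 + 2/5*h_X + 1/5*h_Y + 1/15*h_Z + 2/15*h_W + 1/5*h_U
  h_W = 1 + 1/3*h_X + 1/3*h_Y + 1/15*h_Z + 2/15*h_W + 2/15*h_U

Substituting h_U = 0 and rearranging gives the linear system (I - Q) h = 1:
  [14/15, -4/15, -1/5, -1/15] . (h_X, h_Y, h_Z, h_W) = 1
  [-4/15, 13/15, -1/15, -1/5] . (h_X, h_Y, h_Z, h_W) = 1
  [-2/5, -1/5, 14/15, -2/15] . (h_X, h_Y, h_Z, h_W) = 1
  [-1/3, -1/3, -1/15, 13/15] . (h_X, h_Y, h_Z, h_W) = 1

Solving yields:
  h_X = 15060/4921
  h_Y = 16080/4921
  h_Z = 71565/19684
  h_W = 10875/2812

Starting state is Y, so the expected hitting time is h_Y = 16080/4921.

Answer: 16080/4921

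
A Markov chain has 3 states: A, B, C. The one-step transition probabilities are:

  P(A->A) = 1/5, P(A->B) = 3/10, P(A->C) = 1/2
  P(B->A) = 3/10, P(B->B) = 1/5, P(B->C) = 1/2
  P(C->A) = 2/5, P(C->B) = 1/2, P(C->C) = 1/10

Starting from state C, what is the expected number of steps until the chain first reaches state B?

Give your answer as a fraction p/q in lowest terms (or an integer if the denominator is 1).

Answer: 30/13

Derivation:
Let h_i = expected steps to first reach B from state i.
Boundary: h_B = 0.
First-step equations for the other states:
  h_A = 1 + 1/5*h_A + 3/10*h_B + 1/2*h_C
  h_C = 1 + 2/5*h_A + 1/2*h_B + 1/10*h_C

Substituting h_B = 0 and rearranging gives the linear system (I - Q) h = 1:
  [4/5, -1/2] . (h_A, h_C) = 1
  [-2/5, 9/10] . (h_A, h_C) = 1

Solving yields:
  h_A = 35/13
  h_C = 30/13

Starting state is C, so the expected hitting time is h_C = 30/13.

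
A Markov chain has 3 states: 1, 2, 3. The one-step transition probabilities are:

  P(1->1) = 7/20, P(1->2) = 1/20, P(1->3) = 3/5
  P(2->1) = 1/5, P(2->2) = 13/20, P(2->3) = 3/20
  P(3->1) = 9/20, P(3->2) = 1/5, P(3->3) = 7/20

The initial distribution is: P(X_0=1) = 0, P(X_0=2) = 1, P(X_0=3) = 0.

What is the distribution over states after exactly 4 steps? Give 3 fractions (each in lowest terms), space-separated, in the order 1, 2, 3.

Answer: 26179/80000 51113/160000 56529/160000

Derivation:
Propagating the distribution step by step (d_{t+1} = d_t * P):
d_0 = (1=0, 2=1, 3=0)
  d_1[1] = 0*7/20 + 1*1/5 + 0*9/20 = 1/5
  d_1[2] = 0*1/20 + 1*13/20 + 0*1/5 = 13/20
  d_1[3] = 0*3/5 + 1*3/20 + 0*7/20 = 3/20
d_1 = (1=1/5, 2=13/20, 3=3/20)
  d_2[1] = 1/5*7/20 + 13/20*1/5 + 3/20*9/20 = 107/400
  d_2[2] = 1/5*1/20 + 13/20*13/20 + 3/20*1/5 = 37/80
  d_2[3] = 1/5*3/5 + 13/20*3/20 + 3/20*7/20 = 27/100
d_2 = (1=107/400, 2=37/80, 3=27/100)
  d_3[1] = 107/400*7/20 + 37/80*1/5 + 27/100*9/20 = 2461/8000
  d_3[2] = 107/400*1/20 + 37/80*13/20 + 27/100*1/5 = 46/125
  d_3[3] = 107/400*3/5 + 37/80*3/20 + 27/100*7/20 = 519/1600
d_3 = (1=2461/8000, 2=46/125, 3=519/1600)
  d_4[1] = 2461/8000*7/20 + 46/125*1/5 + 519/1600*9/20 = 26179/80000
  d_4[2] = 2461/8000*1/20 + 46/125*13/20 + 519/1600*1/5 = 51113/160000
  d_4[3] = 2461/8000*3/5 + 46/125*3/20 + 519/1600*7/20 = 56529/160000
d_4 = (1=26179/80000, 2=51113/160000, 3=56529/160000)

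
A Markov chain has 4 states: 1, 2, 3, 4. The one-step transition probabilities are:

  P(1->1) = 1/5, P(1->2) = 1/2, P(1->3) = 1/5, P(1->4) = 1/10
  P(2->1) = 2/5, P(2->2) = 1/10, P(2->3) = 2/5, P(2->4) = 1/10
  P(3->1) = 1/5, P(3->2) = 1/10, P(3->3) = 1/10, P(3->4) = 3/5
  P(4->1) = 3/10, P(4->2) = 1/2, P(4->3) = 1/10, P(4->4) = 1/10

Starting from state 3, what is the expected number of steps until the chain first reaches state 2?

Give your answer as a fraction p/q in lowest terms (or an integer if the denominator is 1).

Let h_i = expected steps to first reach 2 from state i.
Boundary: h_2 = 0.
First-step equations for the other states:
  h_1 = 1 + 1/5*h_1 + 1/2*h_2 + 1/5*h_3 + 1/10*h_4
  h_3 = 1 + 1/5*h_1 + 1/10*h_2 + 1/10*h_3 + 3/5*h_4
  h_4 = 1 + 3/10*h_1 + 1/2*h_2 + 1/10*h_3 + 1/10*h_4

Substituting h_2 = 0 and rearranging gives the linear system (I - Q) h = 1:
  [4/5, -1/5, -1/10] . (h_1, h_3, h_4) = 1
  [-1/5, 9/10, -3/5] . (h_1, h_3, h_4) = 1
  [-3/10, -1/10, 9/10] . (h_1, h_3, h_4) = 1

Solving yields:
  h_1 = 1150/499
  h_3 = 1550/499
  h_4 = 1110/499

Starting state is 3, so the expected hitting time is h_3 = 1550/499.

Answer: 1550/499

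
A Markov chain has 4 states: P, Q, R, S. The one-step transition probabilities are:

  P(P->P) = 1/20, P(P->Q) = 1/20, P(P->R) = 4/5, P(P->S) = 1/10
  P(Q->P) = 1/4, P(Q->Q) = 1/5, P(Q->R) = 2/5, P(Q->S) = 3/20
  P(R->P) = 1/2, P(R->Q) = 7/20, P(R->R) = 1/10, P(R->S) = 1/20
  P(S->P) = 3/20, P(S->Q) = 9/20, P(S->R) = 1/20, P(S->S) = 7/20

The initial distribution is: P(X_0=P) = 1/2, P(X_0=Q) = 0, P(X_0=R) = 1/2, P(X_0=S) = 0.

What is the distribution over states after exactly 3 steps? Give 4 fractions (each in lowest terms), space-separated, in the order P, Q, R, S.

Propagating the distribution step by step (d_{t+1} = d_t * P):
d_0 = (P=1/2, Q=0, R=1/2, S=0)
  d_1[P] = 1/2*1/20 + 0*1/4 + 1/2*1/2 + 0*3/20 = 11/40
  d_1[Q] = 1/2*1/20 + 0*1/5 + 1/2*7/20 + 0*9/20 = 1/5
  d_1[R] = 1/2*4/5 + 0*2/5 + 1/2*1/10 + 0*1/20 = 9/20
  d_1[S] = 1/2*1/10 + 0*3/20 + 1/2*1/20 + 0*7/20 = 3/40
d_1 = (P=11/40, Q=1/5, R=9/20, S=3/40)
  d_2[P] = 11/40*1/20 + 1/5*1/4 + 9/20*1/2 + 3/40*3/20 = 3/10
  d_2[Q] = 11/40*1/20 + 1/5*1/5 + 9/20*7/20 + 3/40*9/20 = 49/200
  d_2[R] = 11/40*4/5 + 1/5*2/5 + 9/20*1/10 + 3/40*1/20 = 279/800
  d_2[S] = 11/40*1/10 + 1/5*3/20 + 9/20*1/20 + 3/40*7/20 = 17/160
d_2 = (P=3/10, Q=49/200, R=279/800, S=17/160)
  d_3[P] = 3/10*1/20 + 49/200*1/4 + 279/800*1/2 + 17/160*3/20 = 853/3200
  d_3[Q] = 3/10*1/20 + 49/200*1/5 + 279/800*7/20 + 17/160*9/20 = 1871/8000
  d_3[R] = 3/10*4/5 + 49/200*2/5 + 279/800*1/10 + 17/160*1/20 = 6051/16000
  d_3[S] = 3/10*1/10 + 49/200*3/20 + 279/800*1/20 + 17/160*7/20 = 971/8000
d_3 = (P=853/3200, Q=1871/8000, R=6051/16000, S=971/8000)

Answer: 853/3200 1871/8000 6051/16000 971/8000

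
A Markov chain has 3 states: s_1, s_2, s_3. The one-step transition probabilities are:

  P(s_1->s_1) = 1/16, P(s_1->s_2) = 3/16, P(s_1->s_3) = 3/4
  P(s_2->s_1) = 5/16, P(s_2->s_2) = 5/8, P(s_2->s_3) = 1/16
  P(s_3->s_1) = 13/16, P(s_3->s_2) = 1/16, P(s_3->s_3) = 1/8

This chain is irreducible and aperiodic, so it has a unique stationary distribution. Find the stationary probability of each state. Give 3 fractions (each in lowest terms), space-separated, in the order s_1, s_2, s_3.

The stationary distribution satisfies pi = pi * P, i.e.:
  pi_s_1 = 1/16*pi_s_1 + 5/16*pi_s_2 + 13/16*pi_s_3
  pi_s_2 = 3/16*pi_s_1 + 5/8*pi_s_2 + 1/16*pi_s_3
  pi_s_3 = 3/4*pi_s_1 + 1/16*pi_s_2 + 1/8*pi_s_3
with normalization: pi_s_1 + pi_s_2 + pi_s_3 = 1.

Using the first 2 balance equations plus normalization, the linear system A*pi = b is:
  [-15/16, 5/16, 13/16] . pi = 0
  [3/16, -3/8, 1/16] . pi = 0
  [1, 1, 1] . pi = 1

Solving yields:
  pi_s_1 = 83/212
  pi_s_2 = 27/106
  pi_s_3 = 75/212

Verification (pi * P):
  83/212*1/16 + 27/106*5/16 + 75/212*13/16 = 83/212 = pi_s_1  (ok)
  83/212*3/16 + 27/106*5/8 + 75/212*1/16 = 27/106 = pi_s_2  (ok)
  83/212*3/4 + 27/106*1/16 + 75/212*1/8 = 75/212 = pi_s_3  (ok)

Answer: 83/212 27/106 75/212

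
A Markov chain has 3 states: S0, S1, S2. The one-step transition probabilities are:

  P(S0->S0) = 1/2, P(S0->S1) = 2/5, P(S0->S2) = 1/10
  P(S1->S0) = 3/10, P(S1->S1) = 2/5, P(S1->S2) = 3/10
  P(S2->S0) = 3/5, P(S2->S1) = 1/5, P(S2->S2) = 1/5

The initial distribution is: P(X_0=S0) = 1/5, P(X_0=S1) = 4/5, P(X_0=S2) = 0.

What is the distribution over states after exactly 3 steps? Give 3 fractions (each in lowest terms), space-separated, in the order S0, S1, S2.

Answer: 451/1000 897/2500 951/5000

Derivation:
Propagating the distribution step by step (d_{t+1} = d_t * P):
d_0 = (S0=1/5, S1=4/5, S2=0)
  d_1[S0] = 1/5*1/2 + 4/5*3/10 + 0*3/5 = 17/50
  d_1[S1] = 1/5*2/5 + 4/5*2/5 + 0*1/5 = 2/5
  d_1[S2] = 1/5*1/10 + 4/5*3/10 + 0*1/5 = 13/50
d_1 = (S0=17/50, S1=2/5, S2=13/50)
  d_2[S0] = 17/50*1/2 + 2/5*3/10 + 13/50*3/5 = 223/500
  d_2[S1] = 17/50*2/5 + 2/5*2/5 + 13/50*1/5 = 87/250
  d_2[S2] = 17/50*1/10 + 2/5*3/10 + 13/50*1/5 = 103/500
d_2 = (S0=223/500, S1=87/250, S2=103/500)
  d_3[S0] = 223/500*1/2 + 87/250*3/10 + 103/500*3/5 = 451/1000
  d_3[S1] = 223/500*2/5 + 87/250*2/5 + 103/500*1/5 = 897/2500
  d_3[S2] = 223/500*1/10 + 87/250*3/10 + 103/500*1/5 = 951/5000
d_3 = (S0=451/1000, S1=897/2500, S2=951/5000)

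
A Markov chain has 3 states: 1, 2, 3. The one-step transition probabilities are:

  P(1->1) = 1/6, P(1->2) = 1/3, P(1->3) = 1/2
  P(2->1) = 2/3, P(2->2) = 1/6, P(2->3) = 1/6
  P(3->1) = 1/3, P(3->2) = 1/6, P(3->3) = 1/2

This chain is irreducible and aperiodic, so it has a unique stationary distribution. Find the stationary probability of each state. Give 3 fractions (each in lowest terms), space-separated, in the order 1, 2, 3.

The stationary distribution satisfies pi = pi * P, i.e.:
  pi_1 = 1/6*pi_1 + 2/3*pi_2 + 1/3*pi_3
  pi_2 = 1/3*pi_1 + 1/6*pi_2 + 1/6*pi_3
  pi_3 = 1/2*pi_1 + 1/6*pi_2 + 1/2*pi_3
with normalization: pi_1 + pi_2 + pi_3 = 1.

Using the first 2 balance equations plus normalization, the linear system A*pi = b is:
  [-5/6, 2/3, 1/3] . pi = 0
  [1/3, -5/6, 1/6] . pi = 0
  [1, 1, 1] . pi = 1

Solving yields:
  pi_1 = 7/20
  pi_2 = 9/40
  pi_3 = 17/40

Verification (pi * P):
  7/20*1/6 + 9/40*2/3 + 17/40*1/3 = 7/20 = pi_1  (ok)
  7/20*1/3 + 9/40*1/6 + 17/40*1/6 = 9/40 = pi_2  (ok)
  7/20*1/2 + 9/40*1/6 + 17/40*1/2 = 17/40 = pi_3  (ok)

Answer: 7/20 9/40 17/40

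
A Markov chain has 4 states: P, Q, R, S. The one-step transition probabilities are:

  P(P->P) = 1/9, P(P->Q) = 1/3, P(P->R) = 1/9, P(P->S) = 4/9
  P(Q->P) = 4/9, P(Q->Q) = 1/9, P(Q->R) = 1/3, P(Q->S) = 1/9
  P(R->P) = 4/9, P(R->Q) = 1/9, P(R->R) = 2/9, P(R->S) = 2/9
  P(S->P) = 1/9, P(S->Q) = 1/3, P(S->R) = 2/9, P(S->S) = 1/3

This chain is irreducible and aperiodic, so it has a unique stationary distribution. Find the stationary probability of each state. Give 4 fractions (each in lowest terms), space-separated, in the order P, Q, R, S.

Answer: 245/936 109/468 205/936 67/234

Derivation:
The stationary distribution satisfies pi = pi * P, i.e.:
  pi_P = 1/9*pi_P + 4/9*pi_Q + 4/9*pi_R + 1/9*pi_S
  pi_Q = 1/3*pi_P + 1/9*pi_Q + 1/9*pi_R + 1/3*pi_S
  pi_R = 1/9*pi_P + 1/3*pi_Q + 2/9*pi_R + 2/9*pi_S
  pi_S = 4/9*pi_P + 1/9*pi_Q + 2/9*pi_R + 1/3*pi_S
with normalization: pi_P + pi_Q + pi_R + pi_S = 1.

Using the first 3 balance equations plus normalization, the linear system A*pi = b is:
  [-8/9, 4/9, 4/9, 1/9] . pi = 0
  [1/3, -8/9, 1/9, 1/3] . pi = 0
  [1/9, 1/3, -7/9, 2/9] . pi = 0
  [1, 1, 1, 1] . pi = 1

Solving yields:
  pi_P = 245/936
  pi_Q = 109/468
  pi_R = 205/936
  pi_S = 67/234

Verification (pi * P):
  245/936*1/9 + 109/468*4/9 + 205/936*4/9 + 67/234*1/9 = 245/936 = pi_P  (ok)
  245/936*1/3 + 109/468*1/9 + 205/936*1/9 + 67/234*1/3 = 109/468 = pi_Q  (ok)
  245/936*1/9 + 109/468*1/3 + 205/936*2/9 + 67/234*2/9 = 205/936 = pi_R  (ok)
  245/936*4/9 + 109/468*1/9 + 205/936*2/9 + 67/234*1/3 = 67/234 = pi_S  (ok)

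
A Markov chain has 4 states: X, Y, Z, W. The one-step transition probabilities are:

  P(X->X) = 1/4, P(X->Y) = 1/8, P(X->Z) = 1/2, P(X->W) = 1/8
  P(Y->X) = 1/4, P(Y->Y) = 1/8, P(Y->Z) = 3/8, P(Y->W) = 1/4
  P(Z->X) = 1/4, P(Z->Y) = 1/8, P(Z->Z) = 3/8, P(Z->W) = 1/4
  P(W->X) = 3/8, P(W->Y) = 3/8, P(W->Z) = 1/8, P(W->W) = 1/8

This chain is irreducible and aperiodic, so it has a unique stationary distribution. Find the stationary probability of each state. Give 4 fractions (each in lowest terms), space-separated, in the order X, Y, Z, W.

The stationary distribution satisfies pi = pi * P, i.e.:
  pi_X = 1/4*pi_X + 1/4*pi_Y + 1/4*pi_Z + 3/8*pi_W
  pi_Y = 1/8*pi_X + 1/8*pi_Y + 1/8*pi_Z + 3/8*pi_W
  pi_Z = 1/2*pi_X + 3/8*pi_Y + 3/8*pi_Z + 1/8*pi_W
  pi_W = 1/8*pi_X + 1/4*pi_Y + 1/4*pi_Z + 1/8*pi_W
with normalization: pi_X + pi_Y + pi_Z + pi_W = 1.

Using the first 3 balance equations plus normalization, the linear system A*pi = b is:
  [-3/4, 1/4, 1/4, 3/8] . pi = 0
  [1/8, -7/8, 1/8, 3/8] . pi = 0
  [1/2, 3/8, -5/8, 1/8] . pi = 0
  [1, 1, 1, 1] . pi = 1

Solving yields:
  pi_X = 20/73
  pi_Y = 101/584
  pi_Z = 211/584
  pi_W = 14/73

Verification (pi * P):
  20/73*1/4 + 101/584*1/4 + 211/584*1/4 + 14/73*3/8 = 20/73 = pi_X  (ok)
  20/73*1/8 + 101/584*1/8 + 211/584*1/8 + 14/73*3/8 = 101/584 = pi_Y  (ok)
  20/73*1/2 + 101/584*3/8 + 211/584*3/8 + 14/73*1/8 = 211/584 = pi_Z  (ok)
  20/73*1/8 + 101/584*1/4 + 211/584*1/4 + 14/73*1/8 = 14/73 = pi_W  (ok)

Answer: 20/73 101/584 211/584 14/73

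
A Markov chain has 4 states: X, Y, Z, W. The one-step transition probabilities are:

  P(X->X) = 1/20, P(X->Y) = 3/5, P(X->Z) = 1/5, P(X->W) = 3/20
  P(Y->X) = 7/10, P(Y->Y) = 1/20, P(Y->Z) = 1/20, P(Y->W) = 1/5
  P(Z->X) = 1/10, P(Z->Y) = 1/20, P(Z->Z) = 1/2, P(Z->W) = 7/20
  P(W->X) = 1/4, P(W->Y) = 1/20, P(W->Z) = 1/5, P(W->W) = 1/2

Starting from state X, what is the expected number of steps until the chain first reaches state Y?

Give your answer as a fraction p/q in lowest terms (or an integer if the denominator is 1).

Let h_i = expected steps to first reach Y from state i.
Boundary: h_Y = 0.
First-step equations for the other states:
  h_X = 1 + 1/20*h_X + 3/5*h_Y + 1/5*h_Z + 3/20*h_W
  h_Z = 1 + 1/10*h_X + 1/20*h_Y + 1/2*h_Z + 7/20*h_W
  h_W = 1 + 1/4*h_X + 1/20*h_Y + 1/5*h_Z + 1/2*h_W

Substituting h_Y = 0 and rearranging gives the linear system (I - Q) h = 1:
  [19/20, -1/5, -3/20] . (h_X, h_Z, h_W) = 1
  [-1/10, 1/2, -7/20] . (h_X, h_Z, h_W) = 1
  [-1/4, -1/5, 1/2] . (h_X, h_Z, h_W) = 1

Solving yields:
  h_X = 1820/487
  h_Z = 3690/487
  h_W = 3360/487

Starting state is X, so the expected hitting time is h_X = 1820/487.

Answer: 1820/487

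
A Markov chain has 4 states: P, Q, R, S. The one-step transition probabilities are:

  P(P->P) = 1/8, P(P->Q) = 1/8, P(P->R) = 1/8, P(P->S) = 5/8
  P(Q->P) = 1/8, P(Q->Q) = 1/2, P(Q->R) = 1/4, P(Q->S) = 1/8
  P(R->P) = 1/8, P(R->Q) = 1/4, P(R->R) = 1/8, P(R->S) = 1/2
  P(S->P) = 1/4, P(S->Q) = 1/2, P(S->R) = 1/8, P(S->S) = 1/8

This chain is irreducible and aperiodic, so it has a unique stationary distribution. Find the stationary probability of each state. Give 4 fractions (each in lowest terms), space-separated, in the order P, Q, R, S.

The stationary distribution satisfies pi = pi * P, i.e.:
  pi_P = 1/8*pi_P + 1/8*pi_Q + 1/8*pi_R + 1/4*pi_S
  pi_Q = 1/8*pi_P + 1/2*pi_Q + 1/4*pi_R + 1/2*pi_S
  pi_R = 1/8*pi_P + 1/4*pi_Q + 1/8*pi_R + 1/8*pi_S
  pi_S = 5/8*pi_P + 1/8*pi_Q + 1/2*pi_R + 1/8*pi_S
with normalization: pi_P + pi_Q + pi_R + pi_S = 1.

Using the first 3 balance equations plus normalization, the linear system A*pi = b is:
  [-7/8, 1/8, 1/8, 1/4] . pi = 0
  [1/8, -1/2, 1/4, 1/2] . pi = 0
  [1/8, 1/4, -7/8, 1/8] . pi = 0
  [1, 1, 1, 1] . pi = 1

Solving yields:
  pi_P = 10/63
  pi_Q = 25/63
  pi_R = 11/63
  pi_S = 17/63

Verification (pi * P):
  10/63*1/8 + 25/63*1/8 + 11/63*1/8 + 17/63*1/4 = 10/63 = pi_P  (ok)
  10/63*1/8 + 25/63*1/2 + 11/63*1/4 + 17/63*1/2 = 25/63 = pi_Q  (ok)
  10/63*1/8 + 25/63*1/4 + 11/63*1/8 + 17/63*1/8 = 11/63 = pi_R  (ok)
  10/63*5/8 + 25/63*1/8 + 11/63*1/2 + 17/63*1/8 = 17/63 = pi_S  (ok)

Answer: 10/63 25/63 11/63 17/63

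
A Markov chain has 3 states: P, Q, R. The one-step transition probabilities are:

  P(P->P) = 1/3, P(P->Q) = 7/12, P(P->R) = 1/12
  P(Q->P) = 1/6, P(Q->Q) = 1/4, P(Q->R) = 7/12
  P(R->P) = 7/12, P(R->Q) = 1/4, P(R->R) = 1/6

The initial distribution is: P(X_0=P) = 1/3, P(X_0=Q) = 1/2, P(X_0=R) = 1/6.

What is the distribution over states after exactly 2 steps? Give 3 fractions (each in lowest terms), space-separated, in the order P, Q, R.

Answer: 311/864 25/72 253/864

Derivation:
Propagating the distribution step by step (d_{t+1} = d_t * P):
d_0 = (P=1/3, Q=1/2, R=1/6)
  d_1[P] = 1/3*1/3 + 1/2*1/6 + 1/6*7/12 = 7/24
  d_1[Q] = 1/3*7/12 + 1/2*1/4 + 1/6*1/4 = 13/36
  d_1[R] = 1/3*1/12 + 1/2*7/12 + 1/6*1/6 = 25/72
d_1 = (P=7/24, Q=13/36, R=25/72)
  d_2[P] = 7/24*1/3 + 13/36*1/6 + 25/72*7/12 = 311/864
  d_2[Q] = 7/24*7/12 + 13/36*1/4 + 25/72*1/4 = 25/72
  d_2[R] = 7/24*1/12 + 13/36*7/12 + 25/72*1/6 = 253/864
d_2 = (P=311/864, Q=25/72, R=253/864)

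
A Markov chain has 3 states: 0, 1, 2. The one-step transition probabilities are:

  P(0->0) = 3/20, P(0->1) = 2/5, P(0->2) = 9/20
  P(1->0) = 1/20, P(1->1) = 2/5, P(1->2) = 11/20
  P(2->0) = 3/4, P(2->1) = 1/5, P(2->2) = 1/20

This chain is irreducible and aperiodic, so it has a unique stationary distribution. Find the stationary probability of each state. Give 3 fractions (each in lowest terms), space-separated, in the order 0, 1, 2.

Answer: 23/71 47/142 49/142

Derivation:
The stationary distribution satisfies pi = pi * P, i.e.:
  pi_0 = 3/20*pi_0 + 1/20*pi_1 + 3/4*pi_2
  pi_1 = 2/5*pi_0 + 2/5*pi_1 + 1/5*pi_2
  pi_2 = 9/20*pi_0 + 11/20*pi_1 + 1/20*pi_2
with normalization: pi_0 + pi_1 + pi_2 = 1.

Using the first 2 balance equations plus normalization, the linear system A*pi = b is:
  [-17/20, 1/20, 3/4] . pi = 0
  [2/5, -3/5, 1/5] . pi = 0
  [1, 1, 1] . pi = 1

Solving yields:
  pi_0 = 23/71
  pi_1 = 47/142
  pi_2 = 49/142

Verification (pi * P):
  23/71*3/20 + 47/142*1/20 + 49/142*3/4 = 23/71 = pi_0  (ok)
  23/71*2/5 + 47/142*2/5 + 49/142*1/5 = 47/142 = pi_1  (ok)
  23/71*9/20 + 47/142*11/20 + 49/142*1/20 = 49/142 = pi_2  (ok)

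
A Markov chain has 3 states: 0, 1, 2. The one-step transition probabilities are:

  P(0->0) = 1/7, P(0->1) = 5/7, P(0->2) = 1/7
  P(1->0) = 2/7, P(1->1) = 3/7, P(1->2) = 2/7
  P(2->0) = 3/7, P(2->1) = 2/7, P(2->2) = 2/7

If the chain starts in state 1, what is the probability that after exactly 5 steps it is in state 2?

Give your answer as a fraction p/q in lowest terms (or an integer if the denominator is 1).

Answer: 4128/16807

Derivation:
Computing P^5 by repeated multiplication:
P^1 =
  0: [1/7, 5/7, 1/7]
  1: [2/7, 3/7, 2/7]
  2: [3/7, 2/7, 2/7]
P^2 =
  0: [2/7, 22/49, 13/49]
  1: [2/7, 23/49, 12/49]
  2: [13/49, 25/49, 11/49]
P^3 =
  0: [97/343, 162/343, 12/49]
  1: [96/343, 163/343, 12/49]
  2: [96/343, 162/343, 85/343]
P^4 =
  0: [673/2401, 1139/2401, 589/2401]
  1: [674/2401, 1137/2401, 590/2401]
  2: [675/2401, 1136/2401, 590/2401]
P^5 =
  0: [674/2401, 7960/16807, 4129/16807]
  1: [674/2401, 7961/16807, 4128/16807]
  2: [4717/16807, 7963/16807, 4127/16807]

(P^5)[1 -> 2] = 4128/16807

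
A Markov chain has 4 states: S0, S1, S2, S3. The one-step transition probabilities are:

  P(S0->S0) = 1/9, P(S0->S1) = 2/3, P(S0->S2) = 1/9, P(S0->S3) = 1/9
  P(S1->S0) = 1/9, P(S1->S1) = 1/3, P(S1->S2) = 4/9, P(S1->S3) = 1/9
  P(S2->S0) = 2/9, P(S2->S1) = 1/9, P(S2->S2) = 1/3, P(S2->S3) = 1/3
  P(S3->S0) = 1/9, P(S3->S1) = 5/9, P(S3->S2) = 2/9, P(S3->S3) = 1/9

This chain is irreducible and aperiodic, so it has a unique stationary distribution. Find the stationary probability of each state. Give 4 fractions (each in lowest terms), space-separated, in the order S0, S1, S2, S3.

Answer: 128/873 307/873 31/97 53/291

Derivation:
The stationary distribution satisfies pi = pi * P, i.e.:
  pi_S0 = 1/9*pi_S0 + 1/9*pi_S1 + 2/9*pi_S2 + 1/9*pi_S3
  pi_S1 = 2/3*pi_S0 + 1/3*pi_S1 + 1/9*pi_S2 + 5/9*pi_S3
  pi_S2 = 1/9*pi_S0 + 4/9*pi_S1 + 1/3*pi_S2 + 2/9*pi_S3
  pi_S3 = 1/9*pi_S0 + 1/9*pi_S1 + 1/3*pi_S2 + 1/9*pi_S3
with normalization: pi_S0 + pi_S1 + pi_S2 + pi_S3 = 1.

Using the first 3 balance equations plus normalization, the linear system A*pi = b is:
  [-8/9, 1/9, 2/9, 1/9] . pi = 0
  [2/3, -2/3, 1/9, 5/9] . pi = 0
  [1/9, 4/9, -2/3, 2/9] . pi = 0
  [1, 1, 1, 1] . pi = 1

Solving yields:
  pi_S0 = 128/873
  pi_S1 = 307/873
  pi_S2 = 31/97
  pi_S3 = 53/291

Verification (pi * P):
  128/873*1/9 + 307/873*1/9 + 31/97*2/9 + 53/291*1/9 = 128/873 = pi_S0  (ok)
  128/873*2/3 + 307/873*1/3 + 31/97*1/9 + 53/291*5/9 = 307/873 = pi_S1  (ok)
  128/873*1/9 + 307/873*4/9 + 31/97*1/3 + 53/291*2/9 = 31/97 = pi_S2  (ok)
  128/873*1/9 + 307/873*1/9 + 31/97*1/3 + 53/291*1/9 = 53/291 = pi_S3  (ok)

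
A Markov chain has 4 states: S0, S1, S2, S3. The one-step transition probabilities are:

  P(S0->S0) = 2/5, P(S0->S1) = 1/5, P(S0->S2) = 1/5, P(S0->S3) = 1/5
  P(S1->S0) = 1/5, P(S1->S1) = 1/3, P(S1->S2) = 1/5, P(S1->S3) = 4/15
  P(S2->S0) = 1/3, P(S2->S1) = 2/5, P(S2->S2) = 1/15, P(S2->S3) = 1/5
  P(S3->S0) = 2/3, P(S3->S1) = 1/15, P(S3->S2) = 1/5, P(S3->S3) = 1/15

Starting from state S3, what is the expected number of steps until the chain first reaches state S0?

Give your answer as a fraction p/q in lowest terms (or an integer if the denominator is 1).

Answer: 2805/1481

Derivation:
Let h_i = expected steps to first reach S0 from state i.
Boundary: h_S0 = 0.
First-step equations for the other states:
  h_S1 = 1 + 1/5*h_S0 + 1/3*h_S1 + 1/5*h_S2 + 4/15*h_S3
  h_S2 = 1 + 1/3*h_S0 + 2/5*h_S1 + 1/15*h_S2 + 1/5*h_S3
  h_S3 = 1 + 2/3*h_S0 + 1/15*h_S1 + 1/5*h_S2 + 1/15*h_S3

Substituting h_S0 = 0 and rearranging gives the linear system (I - Q) h = 1:
  [2/3, -1/5, -4/15] . (h_S1, h_S2, h_S3) = 1
  [-2/5, 14/15, -1/5] . (h_S1, h_S2, h_S3) = 1
  [-1/15, -1/5, 14/15] . (h_S1, h_S2, h_S3) = 1

Solving yields:
  h_S1 = 4590/1481
  h_S2 = 4155/1481
  h_S3 = 2805/1481

Starting state is S3, so the expected hitting time is h_S3 = 2805/1481.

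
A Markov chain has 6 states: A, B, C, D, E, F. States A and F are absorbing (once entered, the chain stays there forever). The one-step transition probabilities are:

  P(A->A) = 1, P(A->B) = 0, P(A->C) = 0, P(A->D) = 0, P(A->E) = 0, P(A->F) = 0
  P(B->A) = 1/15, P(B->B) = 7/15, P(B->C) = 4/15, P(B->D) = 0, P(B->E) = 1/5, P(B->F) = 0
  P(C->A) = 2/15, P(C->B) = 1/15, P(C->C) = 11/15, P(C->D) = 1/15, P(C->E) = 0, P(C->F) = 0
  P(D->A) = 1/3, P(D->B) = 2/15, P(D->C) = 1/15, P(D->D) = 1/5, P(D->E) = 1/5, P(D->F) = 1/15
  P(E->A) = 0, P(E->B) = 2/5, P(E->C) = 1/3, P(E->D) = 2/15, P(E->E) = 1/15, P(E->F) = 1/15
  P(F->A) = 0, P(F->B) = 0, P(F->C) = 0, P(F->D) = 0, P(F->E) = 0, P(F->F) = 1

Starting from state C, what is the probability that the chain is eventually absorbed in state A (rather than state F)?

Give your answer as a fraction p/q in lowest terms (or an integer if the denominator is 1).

Answer: 1422/1505

Derivation:
Let a_i = P(absorbed in A | start in state i).
Boundary conditions: a_A = 1, a_F = 0.
For each transient state i, a_i = sum_j P(i->j) * a_j:
  a_B = 1/15*a_A + 7/15*a_B + 4/15*a_C + 0*a_D + 1/5*a_E + 0*a_F
  a_C = 2/15*a_A + 1/15*a_B + 11/15*a_C + 1/15*a_D + 0*a_E + 0*a_F
  a_D = 1/3*a_A + 2/15*a_B + 1/15*a_C + 1/5*a_D + 1/5*a_E + 1/15*a_F
  a_E = 0*a_A + 2/5*a_B + 1/3*a_C + 2/15*a_D + 1/15*a_E + 1/15*a_F

Substituting a_A = 1 and a_F = 0, rearrange to (I - Q) a = r where r[i] = P(i -> A):
  [8/15, -4/15, 0, -1/5] . (a_B, a_C, a_D, a_E) = 1/15
  [-1/15, 4/15, -1/15, 0] . (a_B, a_C, a_D, a_E) = 2/15
  [-2/15, -1/15, 4/5, -1/5] . (a_B, a_C, a_D, a_E) = 1/3
  [-2/5, -1/3, -2/15, 14/15] . (a_B, a_C, a_D, a_E) = 0

Solving yields:
  a_B = 1381/1505
  a_C = 1422/1505
  a_D = 1297/1505
  a_E = 257/301

Starting state is C, so the absorption probability is a_C = 1422/1505.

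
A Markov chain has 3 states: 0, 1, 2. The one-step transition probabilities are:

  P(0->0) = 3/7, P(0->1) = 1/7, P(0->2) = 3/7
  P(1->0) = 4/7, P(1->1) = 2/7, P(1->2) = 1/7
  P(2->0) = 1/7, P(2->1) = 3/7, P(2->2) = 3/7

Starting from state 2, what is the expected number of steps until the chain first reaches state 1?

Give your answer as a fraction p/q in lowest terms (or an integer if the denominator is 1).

Answer: 35/13

Derivation:
Let h_i = expected steps to first reach 1 from state i.
Boundary: h_1 = 0.
First-step equations for the other states:
  h_0 = 1 + 3/7*h_0 + 1/7*h_1 + 3/7*h_2
  h_2 = 1 + 1/7*h_0 + 3/7*h_1 + 3/7*h_2

Substituting h_1 = 0 and rearranging gives the linear system (I - Q) h = 1:
  [4/7, -3/7] . (h_0, h_2) = 1
  [-1/7, 4/7] . (h_0, h_2) = 1

Solving yields:
  h_0 = 49/13
  h_2 = 35/13

Starting state is 2, so the expected hitting time is h_2 = 35/13.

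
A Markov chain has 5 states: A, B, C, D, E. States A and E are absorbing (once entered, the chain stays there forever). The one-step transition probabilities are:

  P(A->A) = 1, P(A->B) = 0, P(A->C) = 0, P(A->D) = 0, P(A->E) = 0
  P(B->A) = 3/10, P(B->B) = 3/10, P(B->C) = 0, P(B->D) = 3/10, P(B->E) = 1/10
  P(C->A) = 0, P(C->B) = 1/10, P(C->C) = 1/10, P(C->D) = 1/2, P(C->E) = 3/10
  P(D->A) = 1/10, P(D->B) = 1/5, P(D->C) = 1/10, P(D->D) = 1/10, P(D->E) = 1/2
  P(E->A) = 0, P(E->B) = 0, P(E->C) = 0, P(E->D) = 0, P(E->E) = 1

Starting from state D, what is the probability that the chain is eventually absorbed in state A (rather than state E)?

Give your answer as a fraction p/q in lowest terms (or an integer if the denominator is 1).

Let a_i = P(absorbed in A | start in state i).
Boundary conditions: a_A = 1, a_E = 0.
For each transient state i, a_i = sum_j P(i->j) * a_j:
  a_B = 3/10*a_A + 3/10*a_B + 0*a_C + 3/10*a_D + 1/10*a_E
  a_C = 0*a_A + 1/10*a_B + 1/10*a_C + 1/2*a_D + 3/10*a_E
  a_D = 1/10*a_A + 1/5*a_B + 1/10*a_C + 1/10*a_D + 1/2*a_E

Substituting a_A = 1 and a_E = 0, rearrange to (I - Q) a = r where r[i] = P(i -> A):
  [7/10, 0, -3/10] . (a_B, a_C, a_D) = 3/10
  [-1/10, 9/10, -1/2] . (a_B, a_C, a_D) = 0
  [-1/5, -1/10, 9/10] . (a_B, a_C, a_D) = 1/10

Solving yields:
  a_B = 51/95
  a_C = 1/5
  a_D = 24/95

Starting state is D, so the absorption probability is a_D = 24/95.

Answer: 24/95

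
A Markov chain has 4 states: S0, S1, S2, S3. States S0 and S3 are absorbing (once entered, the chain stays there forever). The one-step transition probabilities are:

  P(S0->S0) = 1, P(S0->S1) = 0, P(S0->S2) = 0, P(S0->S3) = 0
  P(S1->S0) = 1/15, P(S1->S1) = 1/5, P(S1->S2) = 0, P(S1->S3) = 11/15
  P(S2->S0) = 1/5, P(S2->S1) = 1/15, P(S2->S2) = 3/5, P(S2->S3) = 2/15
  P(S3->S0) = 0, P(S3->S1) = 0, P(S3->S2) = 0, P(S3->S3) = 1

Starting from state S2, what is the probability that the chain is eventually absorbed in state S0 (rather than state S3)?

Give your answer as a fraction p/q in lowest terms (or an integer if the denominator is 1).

Let a_i = P(absorbed in S0 | start in state i).
Boundary conditions: a_S0 = 1, a_S3 = 0.
For each transient state i, a_i = sum_j P(i->j) * a_j:
  a_S1 = 1/15*a_S0 + 1/5*a_S1 + 0*a_S2 + 11/15*a_S3
  a_S2 = 1/5*a_S0 + 1/15*a_S1 + 3/5*a_S2 + 2/15*a_S3

Substituting a_S0 = 1 and a_S3 = 0, rearrange to (I - Q) a = r where r[i] = P(i -> S0):
  [4/5, 0] . (a_S1, a_S2) = 1/15
  [-1/15, 2/5] . (a_S1, a_S2) = 1/5

Solving yields:
  a_S1 = 1/12
  a_S2 = 37/72

Starting state is S2, so the absorption probability is a_S2 = 37/72.

Answer: 37/72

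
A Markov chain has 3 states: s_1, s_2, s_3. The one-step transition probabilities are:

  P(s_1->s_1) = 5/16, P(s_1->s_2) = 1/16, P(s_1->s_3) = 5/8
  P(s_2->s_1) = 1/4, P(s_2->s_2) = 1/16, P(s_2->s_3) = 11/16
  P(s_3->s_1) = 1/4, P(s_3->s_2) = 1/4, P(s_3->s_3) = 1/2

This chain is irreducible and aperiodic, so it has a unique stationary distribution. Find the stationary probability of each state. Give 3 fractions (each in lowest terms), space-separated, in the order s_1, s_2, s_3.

Answer: 4/15 16/95 161/285

Derivation:
The stationary distribution satisfies pi = pi * P, i.e.:
  pi_s_1 = 5/16*pi_s_1 + 1/4*pi_s_2 + 1/4*pi_s_3
  pi_s_2 = 1/16*pi_s_1 + 1/16*pi_s_2 + 1/4*pi_s_3
  pi_s_3 = 5/8*pi_s_1 + 11/16*pi_s_2 + 1/2*pi_s_3
with normalization: pi_s_1 + pi_s_2 + pi_s_3 = 1.

Using the first 2 balance equations plus normalization, the linear system A*pi = b is:
  [-11/16, 1/4, 1/4] . pi = 0
  [1/16, -15/16, 1/4] . pi = 0
  [1, 1, 1] . pi = 1

Solving yields:
  pi_s_1 = 4/15
  pi_s_2 = 16/95
  pi_s_3 = 161/285

Verification (pi * P):
  4/15*5/16 + 16/95*1/4 + 161/285*1/4 = 4/15 = pi_s_1  (ok)
  4/15*1/16 + 16/95*1/16 + 161/285*1/4 = 16/95 = pi_s_2  (ok)
  4/15*5/8 + 16/95*11/16 + 161/285*1/2 = 161/285 = pi_s_3  (ok)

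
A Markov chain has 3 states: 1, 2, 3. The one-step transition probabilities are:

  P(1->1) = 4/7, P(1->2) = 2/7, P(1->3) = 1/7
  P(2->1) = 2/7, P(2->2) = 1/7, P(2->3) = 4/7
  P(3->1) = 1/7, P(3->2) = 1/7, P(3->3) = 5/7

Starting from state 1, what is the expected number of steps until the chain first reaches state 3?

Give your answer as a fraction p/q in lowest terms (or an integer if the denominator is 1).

Answer: 4

Derivation:
Let h_i = expected steps to first reach 3 from state i.
Boundary: h_3 = 0.
First-step equations for the other states:
  h_1 = 1 + 4/7*h_1 + 2/7*h_2 + 1/7*h_3
  h_2 = 1 + 2/7*h_1 + 1/7*h_2 + 4/7*h_3

Substituting h_3 = 0 and rearranging gives the linear system (I - Q) h = 1:
  [3/7, -2/7] . (h_1, h_2) = 1
  [-2/7, 6/7] . (h_1, h_2) = 1

Solving yields:
  h_1 = 4
  h_2 = 5/2

Starting state is 1, so the expected hitting time is h_1 = 4.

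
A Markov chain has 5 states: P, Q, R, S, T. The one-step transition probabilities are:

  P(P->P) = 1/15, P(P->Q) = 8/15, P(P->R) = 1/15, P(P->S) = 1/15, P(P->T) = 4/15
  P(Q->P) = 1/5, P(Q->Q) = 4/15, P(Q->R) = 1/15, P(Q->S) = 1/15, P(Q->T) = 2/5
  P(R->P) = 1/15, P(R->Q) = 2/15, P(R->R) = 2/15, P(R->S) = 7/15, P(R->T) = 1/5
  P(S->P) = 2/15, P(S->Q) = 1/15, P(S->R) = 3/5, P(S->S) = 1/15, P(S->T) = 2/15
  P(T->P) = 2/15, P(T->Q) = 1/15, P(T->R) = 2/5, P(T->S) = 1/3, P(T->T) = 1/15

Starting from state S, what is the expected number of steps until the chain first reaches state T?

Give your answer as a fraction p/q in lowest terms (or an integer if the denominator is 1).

Answer: 60810/13151

Derivation:
Let h_i = expected steps to first reach T from state i.
Boundary: h_T = 0.
First-step equations for the other states:
  h_P = 1 + 1/15*h_P + 8/15*h_Q + 1/15*h_R + 1/15*h_S + 4/15*h_T
  h_Q = 1 + 1/5*h_P + 4/15*h_Q + 1/15*h_R + 1/15*h_S + 2/5*h_T
  h_R = 1 + 1/15*h_P + 2/15*h_Q + 2/15*h_R + 7/15*h_S + 1/5*h_T
  h_S = 1 + 2/15*h_P + 1/15*h_Q + 3/5*h_R + 1/15*h_S + 2/15*h_T

Substituting h_T = 0 and rearranging gives the linear system (I - Q) h = 1:
  [14/15, -8/15, -1/15, -1/15] . (h_P, h_Q, h_R, h_S) = 1
  [-1/5, 11/15, -1/15, -1/15] . (h_P, h_Q, h_R, h_S) = 1
  [-1/15, -2/15, 13/15, -7/15] . (h_P, h_Q, h_R, h_S) = 1
  [-2/15, -1/15, -3/5, 14/15] . (h_P, h_Q, h_R, h_S) = 1

Solving yields:
  h_P = 46170/13151
  h_Q = 41310/13151
  h_R = 57825/13151
  h_S = 60810/13151

Starting state is S, so the expected hitting time is h_S = 60810/13151.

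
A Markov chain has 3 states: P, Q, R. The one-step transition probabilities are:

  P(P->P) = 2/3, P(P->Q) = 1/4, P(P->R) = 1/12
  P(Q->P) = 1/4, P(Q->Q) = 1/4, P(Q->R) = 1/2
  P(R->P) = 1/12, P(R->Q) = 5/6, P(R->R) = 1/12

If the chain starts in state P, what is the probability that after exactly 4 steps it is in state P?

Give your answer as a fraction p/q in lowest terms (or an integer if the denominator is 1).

Computing P^4 by repeated multiplication:
P^1 =
  P: [2/3, 1/4, 1/12]
  Q: [1/4, 1/4, 1/2]
  R: [1/12, 5/6, 1/12]
P^2 =
  P: [37/72, 43/144, 3/16]
  Q: [13/48, 13/24, 3/16]
  R: [13/48, 43/144, 31/72]
P^3 =
  P: [187/432, 23/64, 359/1728]
  Q: [191/576, 23/64, 89/288]
  R: [503/1728, 433/864, 359/1728]
P^4 =
  P: [4103/10368, 7697/20736, 179/768]
  Q: [2327/6912, 1487/3456, 179/768]
  R: [2327/6912, 7697/20736, 3029/10368]

(P^4)[P -> P] = 4103/10368

Answer: 4103/10368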